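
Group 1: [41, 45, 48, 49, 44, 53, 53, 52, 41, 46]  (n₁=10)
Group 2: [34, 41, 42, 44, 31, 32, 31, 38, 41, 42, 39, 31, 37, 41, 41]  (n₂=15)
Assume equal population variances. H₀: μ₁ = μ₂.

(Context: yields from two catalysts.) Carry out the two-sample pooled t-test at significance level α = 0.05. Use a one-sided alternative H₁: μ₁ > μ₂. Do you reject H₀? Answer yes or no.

x̄₁=47.200, s₁=4.566, n₁=10
x̄₂=37.667, s₂=4.655, n₂=15
s_p² = [9·4.566² + 14·4.655²]/23 = 21.3449
SE = √(s_p²·(1/10+1/15)) = 1.8861
t = (47.200−37.667)/1.8861 = 5.0544
df = 23
p-value (one-sided, H₁ greater) = 0.00002
At α=0.05: p < α → reject H₀

reject H₀: yes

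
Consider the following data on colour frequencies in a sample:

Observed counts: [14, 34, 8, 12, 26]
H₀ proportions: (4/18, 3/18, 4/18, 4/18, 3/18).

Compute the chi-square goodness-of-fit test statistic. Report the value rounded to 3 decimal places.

test statistic = 42.277

n = 94; E_i = n·p_i = [20.89, 15.67, 20.89, 20.89, 15.67]
χ² = (14−20.89)²/20.89 + (34−15.67)²/15.67 + (8−20.89)²/20.89 + (12−20.89)²/20.89 + (26−15.67)²/15.67 = 42.2766
df = 4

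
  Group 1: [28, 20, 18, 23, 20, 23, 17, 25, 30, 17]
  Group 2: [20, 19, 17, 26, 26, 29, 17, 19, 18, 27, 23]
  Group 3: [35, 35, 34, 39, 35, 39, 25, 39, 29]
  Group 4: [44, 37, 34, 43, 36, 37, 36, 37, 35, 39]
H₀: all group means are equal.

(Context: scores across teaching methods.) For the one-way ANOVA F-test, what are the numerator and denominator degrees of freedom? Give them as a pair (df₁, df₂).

degrees of freedom = [3, 36]

k = 4 groups, N = 40 total
df = (k−1, N−k) = (4−1, 40−4) = (3, 36)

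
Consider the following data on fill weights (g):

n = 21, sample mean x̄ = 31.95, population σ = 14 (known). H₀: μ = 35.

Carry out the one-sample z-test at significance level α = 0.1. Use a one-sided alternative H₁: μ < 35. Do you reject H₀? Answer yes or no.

reject H₀: no

SE = σ/√n = 14/√21 = 3.0551
z = (x̄−μ₀)/SE = (31.95−35)/3.0551 = -0.9983
p-value (one-sided, H₁ less) = 0.15906
At α=0.1: p ≥ α → fail to reject H₀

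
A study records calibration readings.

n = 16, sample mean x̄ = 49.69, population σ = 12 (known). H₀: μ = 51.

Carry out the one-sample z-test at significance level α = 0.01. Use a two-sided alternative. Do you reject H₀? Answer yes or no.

reject H₀: no

SE = σ/√n = 12/√16 = 3.0000
z = (x̄−μ₀)/SE = (49.69−51)/3.0000 = -0.4367
p-value (two-sided) = 0.66235
At α=0.01: p ≥ α → fail to reject H₀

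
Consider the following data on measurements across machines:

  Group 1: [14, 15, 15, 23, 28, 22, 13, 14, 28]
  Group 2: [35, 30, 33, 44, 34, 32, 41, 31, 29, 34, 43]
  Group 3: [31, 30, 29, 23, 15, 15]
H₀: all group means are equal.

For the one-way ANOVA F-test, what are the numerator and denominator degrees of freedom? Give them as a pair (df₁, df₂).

k = 3 groups, N = 26 total
df = (k−1, N−k) = (3−1, 26−3) = (2, 23)

degrees of freedom = [2, 23]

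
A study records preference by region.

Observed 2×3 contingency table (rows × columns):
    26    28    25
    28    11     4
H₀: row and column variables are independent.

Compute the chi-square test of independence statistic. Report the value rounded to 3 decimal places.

Row totals [79, 43], col totals [54, 39, 29], n=122
χ² = (26−34.97)²/34.97 + (28−25.25)²/25.25 + (25−18.78)²/18.78 + (28−19.03)²/19.03 + (11−13.75)²/13.75 + (4−10.22)²/10.22 = 13.2193
df = 2

test statistic = 13.219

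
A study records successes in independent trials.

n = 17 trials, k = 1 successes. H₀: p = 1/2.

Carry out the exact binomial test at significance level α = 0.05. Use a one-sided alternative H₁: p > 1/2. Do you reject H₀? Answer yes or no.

reject H₀: no

Exact binomial: n=17, k=1, p₀=1/2=0.5000
P(X≥1) from Σ C(n,i)·p₀^i·(1−p₀)^(n−i)
p-value (one-sided, H₁ greater) = 0.99999
At α=0.05: p ≥ α → fail to reject H₀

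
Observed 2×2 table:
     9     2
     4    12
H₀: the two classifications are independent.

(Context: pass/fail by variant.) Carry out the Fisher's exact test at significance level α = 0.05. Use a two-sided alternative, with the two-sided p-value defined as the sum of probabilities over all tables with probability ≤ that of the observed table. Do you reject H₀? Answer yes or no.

reject H₀: yes

Margins: r₁=11, r₂=16, c₁=13, c₂=14, n=27
p_obs = C(11,9)·C(16,4)/C(27,13); sum pmf over tables with pmf ≤ p_obs
p-value (two-sided) = 0.00633
At α=0.05: p < α → reject H₀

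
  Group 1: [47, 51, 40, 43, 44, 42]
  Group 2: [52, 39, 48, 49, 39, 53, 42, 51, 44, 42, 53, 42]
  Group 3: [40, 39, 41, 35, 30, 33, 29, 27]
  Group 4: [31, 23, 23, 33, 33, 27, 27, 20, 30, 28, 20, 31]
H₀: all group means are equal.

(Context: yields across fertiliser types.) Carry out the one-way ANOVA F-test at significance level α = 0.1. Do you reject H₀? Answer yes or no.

reject H₀: yes

Group means [44.50, 46.17, 34.25, 27.17], grand mean 37.395
SSB = Σnᵢ(x̄ᵢ−x̄)² = 2560.746; SSW = ΣΣ(x−x̄ᵢ)² = 844.333
MSB = 2560.746/3 = 853.5819; MSW = 844.333/34 = 24.8333
F = MSB/MSW = 34.3724
df = (3, 34)
p-value (upper-tail) = 0.00000
At α=0.1: p < α → reject H₀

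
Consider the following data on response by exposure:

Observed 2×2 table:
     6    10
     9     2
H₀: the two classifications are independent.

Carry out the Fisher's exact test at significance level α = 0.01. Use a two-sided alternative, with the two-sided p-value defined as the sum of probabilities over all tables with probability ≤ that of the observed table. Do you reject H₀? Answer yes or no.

Margins: r₁=16, r₂=11, c₁=15, c₂=12, n=27
p_obs = C(16,6)·C(11,9)/C(27,15); sum pmf over tables with pmf ≤ p_obs
p-value (two-sided) = 0.04733
At α=0.01: p ≥ α → fail to reject H₀

reject H₀: no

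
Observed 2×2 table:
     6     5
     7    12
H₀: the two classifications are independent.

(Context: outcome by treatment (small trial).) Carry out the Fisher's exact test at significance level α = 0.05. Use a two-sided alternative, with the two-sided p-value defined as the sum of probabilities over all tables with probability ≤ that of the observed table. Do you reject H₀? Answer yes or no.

reject H₀: no

Margins: r₁=11, r₂=19, c₁=13, c₂=17, n=30
p_obs = C(11,6)·C(19,7)/C(30,13); sum pmf over tables with pmf ≤ p_obs
p-value (two-sided) = 0.45388
At α=0.05: p ≥ α → fail to reject H₀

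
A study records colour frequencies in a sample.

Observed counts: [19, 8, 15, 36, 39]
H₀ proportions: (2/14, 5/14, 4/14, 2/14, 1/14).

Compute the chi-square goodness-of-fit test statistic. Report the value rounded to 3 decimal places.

test statistic = 172.399

n = 117; E_i = n·p_i = [16.71, 41.79, 33.43, 16.71, 8.36]
χ² = (19−16.71)²/16.71 + (8−41.79)²/41.79 + (15−33.43)²/33.43 + (36−16.71)²/16.71 + (39−8.36)²/8.36 = 172.3991
df = 4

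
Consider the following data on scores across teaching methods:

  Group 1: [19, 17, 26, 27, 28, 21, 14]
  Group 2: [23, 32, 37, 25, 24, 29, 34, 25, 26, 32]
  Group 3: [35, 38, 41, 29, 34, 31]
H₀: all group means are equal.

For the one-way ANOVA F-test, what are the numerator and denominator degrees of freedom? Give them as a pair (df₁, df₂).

degrees of freedom = [2, 20]

k = 3 groups, N = 23 total
df = (k−1, N−k) = (3−1, 23−3) = (2, 20)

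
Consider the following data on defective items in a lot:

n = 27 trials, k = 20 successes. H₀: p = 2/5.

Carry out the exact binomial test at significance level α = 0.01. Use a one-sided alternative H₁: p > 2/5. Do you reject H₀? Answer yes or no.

reject H₀: yes

Exact binomial: n=27, k=20, p₀=2/5=0.4000
P(X≥20) from Σ C(n,i)·p₀^i·(1−p₀)^(n−i)
p-value (one-sided, H₁ greater) = 0.00035
At α=0.01: p < α → reject H₀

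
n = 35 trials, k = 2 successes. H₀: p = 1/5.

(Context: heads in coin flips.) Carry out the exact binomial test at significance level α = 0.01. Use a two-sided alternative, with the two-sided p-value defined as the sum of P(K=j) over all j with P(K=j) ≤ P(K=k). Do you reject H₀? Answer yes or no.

Exact binomial: n=35, k=2, p₀=1/5=0.2000
P(X=j) = C(n,j)·p₀^j·(1−p₀)^(n−j); p = Σ P(X=j) over j with P(X=j) ≤ P(X=2)
p-value (two-sided) = 0.03322
At α=0.01: p ≥ α → fail to reject H₀

reject H₀: no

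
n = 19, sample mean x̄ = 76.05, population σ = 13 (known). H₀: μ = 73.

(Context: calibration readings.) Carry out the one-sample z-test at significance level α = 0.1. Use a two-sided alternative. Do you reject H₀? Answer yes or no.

SE = σ/√n = 13/√19 = 2.9824
z = (x̄−μ₀)/SE = (76.05−73)/2.9824 = 1.0227
p-value (two-sided) = 0.30647
At α=0.1: p ≥ α → fail to reject H₀

reject H₀: no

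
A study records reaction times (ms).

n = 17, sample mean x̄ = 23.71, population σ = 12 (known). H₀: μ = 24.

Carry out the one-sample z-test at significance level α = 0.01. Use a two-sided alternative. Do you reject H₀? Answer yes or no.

SE = σ/√n = 12/√17 = 2.9104
z = (x̄−μ₀)/SE = (23.71−24)/2.9104 = -0.0996
p-value (two-sided) = 0.92063
At α=0.01: p ≥ α → fail to reject H₀

reject H₀: no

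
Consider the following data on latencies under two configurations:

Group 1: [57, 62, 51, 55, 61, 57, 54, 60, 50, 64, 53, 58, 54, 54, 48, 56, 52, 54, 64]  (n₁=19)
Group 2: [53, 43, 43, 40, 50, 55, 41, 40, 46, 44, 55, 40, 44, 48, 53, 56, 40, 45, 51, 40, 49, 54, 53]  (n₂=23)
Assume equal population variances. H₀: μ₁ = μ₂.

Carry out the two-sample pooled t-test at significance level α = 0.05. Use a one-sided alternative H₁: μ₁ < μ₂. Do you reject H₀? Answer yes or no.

x̄₁=56.000, s₁=4.583, n₁=19
x̄₂=47.087, s₂=5.768, n₂=23
s_p² = [18·4.583² + 22·5.768²]/40 = 27.7457
SE = √(s_p²·(1/19+1/23)) = 1.6330
t = (56.000−47.087)/1.6330 = 5.4581
df = 40
p-value (one-sided, H₁ less) = 1.00000
At α=0.05: p ≥ α → fail to reject H₀

reject H₀: no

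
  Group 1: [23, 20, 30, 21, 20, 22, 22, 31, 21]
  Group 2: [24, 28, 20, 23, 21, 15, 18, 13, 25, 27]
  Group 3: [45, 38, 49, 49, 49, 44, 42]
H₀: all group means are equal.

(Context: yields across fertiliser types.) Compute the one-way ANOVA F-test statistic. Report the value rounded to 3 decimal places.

Group means [23.33, 21.40, 45.14], grand mean 28.462
SSB = Σnᵢ(x̄ᵢ−x̄)² = 2683.204; SSW = ΣΣ(x−x̄ᵢ)² = 469.257
MSB = 2683.204/2 = 1341.6022; MSW = 469.257/23 = 20.4025
F = MSB/MSW = 65.7568
df = (2, 23)

test statistic = 65.757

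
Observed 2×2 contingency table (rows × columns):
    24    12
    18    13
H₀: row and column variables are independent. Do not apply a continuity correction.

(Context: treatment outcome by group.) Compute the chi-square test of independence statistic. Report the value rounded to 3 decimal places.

test statistic = 0.527

Row totals [36, 31], col totals [42, 25], n=67
χ² = (24−22.57)²/22.57 + (12−13.43)²/13.43 + (18−19.43)²/19.43 + (13−11.57)²/11.57 = 0.5269
df = 1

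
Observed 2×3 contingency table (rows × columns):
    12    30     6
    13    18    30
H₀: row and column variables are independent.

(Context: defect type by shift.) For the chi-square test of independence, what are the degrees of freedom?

df = (r−1)(c−1) = (2−1)·(3−1) = 2

degrees of freedom = 2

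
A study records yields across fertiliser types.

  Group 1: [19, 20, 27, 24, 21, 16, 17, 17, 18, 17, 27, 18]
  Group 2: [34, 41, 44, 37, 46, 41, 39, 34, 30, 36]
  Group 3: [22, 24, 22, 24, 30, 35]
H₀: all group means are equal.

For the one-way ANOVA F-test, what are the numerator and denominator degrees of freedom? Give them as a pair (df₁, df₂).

k = 3 groups, N = 28 total
df = (k−1, N−k) = (3−1, 28−3) = (2, 25)

degrees of freedom = [2, 25]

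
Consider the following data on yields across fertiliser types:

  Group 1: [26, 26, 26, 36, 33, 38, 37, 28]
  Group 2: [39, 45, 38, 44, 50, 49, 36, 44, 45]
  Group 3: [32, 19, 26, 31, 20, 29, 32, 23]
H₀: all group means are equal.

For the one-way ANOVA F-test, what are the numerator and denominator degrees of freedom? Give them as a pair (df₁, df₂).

k = 3 groups, N = 25 total
df = (k−1, N−k) = (3−1, 25−3) = (2, 22)

degrees of freedom = [2, 22]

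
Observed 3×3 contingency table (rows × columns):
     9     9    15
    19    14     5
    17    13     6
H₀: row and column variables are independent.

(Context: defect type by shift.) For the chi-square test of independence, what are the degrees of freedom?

df = (r−1)(c−1) = (3−1)·(3−1) = 4

degrees of freedom = 4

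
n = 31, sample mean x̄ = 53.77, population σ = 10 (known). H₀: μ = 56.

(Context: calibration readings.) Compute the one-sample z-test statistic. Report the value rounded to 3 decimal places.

test statistic = -1.242

SE = σ/√n = 10/√31 = 1.7961
z = (x̄−μ₀)/SE = (53.77−56)/1.7961 = -1.2416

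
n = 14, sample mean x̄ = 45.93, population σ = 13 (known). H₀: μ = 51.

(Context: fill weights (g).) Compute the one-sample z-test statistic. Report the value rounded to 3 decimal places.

SE = σ/√n = 13/√14 = 3.4744
z = (x̄−μ₀)/SE = (45.93−51)/3.4744 = -1.4592

test statistic = -1.459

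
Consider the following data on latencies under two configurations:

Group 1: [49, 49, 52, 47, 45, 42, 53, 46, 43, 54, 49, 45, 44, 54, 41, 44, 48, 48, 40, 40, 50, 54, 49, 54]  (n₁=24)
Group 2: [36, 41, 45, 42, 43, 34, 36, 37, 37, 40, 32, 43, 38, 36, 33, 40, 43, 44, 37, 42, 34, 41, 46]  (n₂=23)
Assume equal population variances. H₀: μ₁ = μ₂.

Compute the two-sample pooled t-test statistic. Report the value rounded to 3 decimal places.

test statistic = 6.636

x̄₁=47.500, s₁=4.568, n₁=24
x̄₂=39.130, s₂=4.049, n₂=23
s_p² = [23·4.568² + 22·4.049²]/45 = 18.6802
SE = √(s_p²·(1/24+1/23)) = 1.2612
t = (47.500−39.130)/1.2612 = 6.6364
df = 45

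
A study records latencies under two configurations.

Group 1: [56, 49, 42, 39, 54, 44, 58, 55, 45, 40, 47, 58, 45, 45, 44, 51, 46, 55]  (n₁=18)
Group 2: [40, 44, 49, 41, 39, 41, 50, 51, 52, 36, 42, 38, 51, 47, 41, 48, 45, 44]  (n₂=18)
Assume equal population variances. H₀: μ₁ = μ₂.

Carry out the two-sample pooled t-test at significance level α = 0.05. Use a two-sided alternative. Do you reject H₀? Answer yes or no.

reject H₀: yes

x̄₁=48.500, s₁=6.176, n₁=18
x̄₂=44.389, s₂=4.960, n₂=18
s_p² = [17·6.176² + 17·4.960²]/34 = 31.3758
SE = √(s_p²·(1/18+1/18)) = 1.8671
t = (48.500−44.389)/1.8671 = 2.2018
df = 34
p-value (two-sided) = 0.03456
At α=0.05: p < α → reject H₀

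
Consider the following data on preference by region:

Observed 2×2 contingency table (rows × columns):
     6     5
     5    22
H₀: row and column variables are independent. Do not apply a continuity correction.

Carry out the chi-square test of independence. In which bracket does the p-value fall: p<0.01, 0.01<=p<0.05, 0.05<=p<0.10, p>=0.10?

p-value bracket: 0.01<=p<0.05

Row totals [11, 27], col totals [11, 27], n=38
χ² = (6−3.18)²/3.18 + (5−7.82)²/7.82 + (5−7.82)²/7.82 + (22−19.18)²/19.18 = 4.9322
df = 1
p-value (upper-tail) = 0.02636
→ bracket: 0.01<=p<0.05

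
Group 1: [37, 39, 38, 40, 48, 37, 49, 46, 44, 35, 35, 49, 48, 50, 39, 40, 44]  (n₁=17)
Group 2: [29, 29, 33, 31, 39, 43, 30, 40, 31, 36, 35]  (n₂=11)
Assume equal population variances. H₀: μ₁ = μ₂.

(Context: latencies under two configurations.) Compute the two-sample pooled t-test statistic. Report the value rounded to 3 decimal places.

x̄₁=42.235, s₁=5.286, n₁=17
x̄₂=34.182, s₂=4.813, n₂=11
s_p² = [16·5.286² + 10·4.813²]/26 = 26.1037
SE = √(s_p²·(1/17+1/11)) = 1.9770
t = (42.235−34.182)/1.9770 = 4.0736
df = 26

test statistic = 4.074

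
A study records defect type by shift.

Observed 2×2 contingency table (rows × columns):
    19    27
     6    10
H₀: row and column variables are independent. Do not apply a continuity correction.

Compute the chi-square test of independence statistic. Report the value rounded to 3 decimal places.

Row totals [46, 16], col totals [25, 37], n=62
χ² = (19−18.55)²/18.55 + (27−27.45)²/27.45 + (6−6.45)²/6.45 + (10−9.55)²/9.55 = 0.0714
df = 1

test statistic = 0.071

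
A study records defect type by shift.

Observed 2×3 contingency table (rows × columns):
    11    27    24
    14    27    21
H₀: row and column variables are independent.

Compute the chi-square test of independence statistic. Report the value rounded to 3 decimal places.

test statistic = 0.560

Row totals [62, 62], col totals [25, 54, 45], n=124
χ² = (11−12.50)²/12.50 + (27−27.00)²/27.00 + (24−22.50)²/22.50 + (14−12.50)²/12.50 + (27−27.00)²/27.00 + (21−22.50)²/22.50 = 0.5600
df = 2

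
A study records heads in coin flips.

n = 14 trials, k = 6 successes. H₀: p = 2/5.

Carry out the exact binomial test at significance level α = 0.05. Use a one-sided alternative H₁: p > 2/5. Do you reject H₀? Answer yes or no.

reject H₀: no

Exact binomial: n=14, k=6, p₀=2/5=0.4000
P(X≥6) from Σ C(n,i)·p₀^i·(1−p₀)^(n−i)
p-value (one-sided, H₁ greater) = 0.51415
At α=0.05: p ≥ α → fail to reject H₀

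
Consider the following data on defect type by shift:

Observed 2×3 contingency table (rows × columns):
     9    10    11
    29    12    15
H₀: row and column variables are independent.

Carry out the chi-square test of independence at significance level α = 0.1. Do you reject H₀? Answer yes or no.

Row totals [30, 56], col totals [38, 22, 26], n=86
χ² = (9−13.26)²/13.26 + (10−7.67)²/7.67 + (11−9.07)²/9.07 + (29−24.74)²/24.74 + (12−14.33)²/14.33 + (15−16.93)²/16.93 = 3.8114
df = 2
p-value (upper-tail) = 0.14872
At α=0.1: p ≥ α → fail to reject H₀

reject H₀: no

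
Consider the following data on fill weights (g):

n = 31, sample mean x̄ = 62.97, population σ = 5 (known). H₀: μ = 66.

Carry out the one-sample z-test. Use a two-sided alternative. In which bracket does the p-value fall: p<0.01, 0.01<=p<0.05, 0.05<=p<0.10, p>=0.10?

p-value bracket: p<0.01

SE = σ/√n = 5/√31 = 0.8980
z = (x̄−μ₀)/SE = (62.97−66)/0.8980 = -3.3741
p-value (two-sided) = 0.00074
→ bracket: p<0.01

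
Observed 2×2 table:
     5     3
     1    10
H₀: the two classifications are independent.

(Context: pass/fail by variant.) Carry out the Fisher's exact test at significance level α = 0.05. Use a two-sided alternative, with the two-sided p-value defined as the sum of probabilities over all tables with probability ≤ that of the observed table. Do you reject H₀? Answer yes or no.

Margins: r₁=8, r₂=11, c₁=6, c₂=13, n=19
p_obs = C(8,5)·C(11,1)/C(19,6); sum pmf over tables with pmf ≤ p_obs
p-value (two-sided) = 0.04076
At α=0.05: p < α → reject H₀

reject H₀: yes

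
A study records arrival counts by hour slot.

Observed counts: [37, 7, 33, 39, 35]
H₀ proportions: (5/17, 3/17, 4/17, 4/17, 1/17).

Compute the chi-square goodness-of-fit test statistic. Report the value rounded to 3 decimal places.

test statistic = 93.038

n = 151; E_i = n·p_i = [44.41, 26.65, 35.53, 35.53, 8.88]
χ² = (37−44.41)²/44.41 + (7−26.65)²/26.65 + (33−35.53)²/35.53 + (39−35.53)²/35.53 + (35−8.88)²/8.88 = 93.0382
df = 4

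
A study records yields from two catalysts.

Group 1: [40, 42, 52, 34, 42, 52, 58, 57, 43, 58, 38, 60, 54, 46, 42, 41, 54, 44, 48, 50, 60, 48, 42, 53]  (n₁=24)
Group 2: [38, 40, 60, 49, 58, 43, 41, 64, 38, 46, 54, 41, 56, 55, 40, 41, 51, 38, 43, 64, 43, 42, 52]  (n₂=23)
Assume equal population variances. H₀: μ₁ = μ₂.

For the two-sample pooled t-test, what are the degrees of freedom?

degrees of freedom = 45

df = n₁ + n₂ − 2 = 24 + 23 − 2 = 45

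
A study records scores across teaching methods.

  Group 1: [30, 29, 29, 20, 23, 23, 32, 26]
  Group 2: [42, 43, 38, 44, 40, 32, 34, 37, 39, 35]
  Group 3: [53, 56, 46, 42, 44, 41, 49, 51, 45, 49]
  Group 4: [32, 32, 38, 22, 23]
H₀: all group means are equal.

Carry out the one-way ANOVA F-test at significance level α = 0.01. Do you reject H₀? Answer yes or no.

Group means [26.50, 38.40, 47.60, 29.40], grand mean 36.939
SSB = Σnᵢ(x̄ᵢ−x̄)² = 2313.879; SSW = ΣΣ(x−x̄ᵢ)² = 660.000
MSB = 2313.879/3 = 771.2929; MSW = 660.000/29 = 22.7586
F = MSB/MSW = 33.8901
df = (3, 29)
p-value (upper-tail) = 0.00000
At α=0.01: p < α → reject H₀

reject H₀: yes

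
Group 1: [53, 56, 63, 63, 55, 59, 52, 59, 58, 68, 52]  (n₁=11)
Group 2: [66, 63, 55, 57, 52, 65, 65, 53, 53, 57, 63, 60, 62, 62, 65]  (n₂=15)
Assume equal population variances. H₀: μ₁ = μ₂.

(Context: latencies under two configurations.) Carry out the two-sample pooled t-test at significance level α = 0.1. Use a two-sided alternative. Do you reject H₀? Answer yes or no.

x̄₁=58.000, s₁=5.119, n₁=11
x̄₂=59.867, s₂=4.941, n₂=15
s_p² = [10·5.119² + 14·4.941²]/24 = 25.1556
SE = √(s_p²·(1/11+1/15)) = 1.9910
t = (58.000−59.867)/1.9910 = -0.9376
df = 24
p-value (two-sided) = 0.35780
At α=0.1: p ≥ α → fail to reject H₀

reject H₀: no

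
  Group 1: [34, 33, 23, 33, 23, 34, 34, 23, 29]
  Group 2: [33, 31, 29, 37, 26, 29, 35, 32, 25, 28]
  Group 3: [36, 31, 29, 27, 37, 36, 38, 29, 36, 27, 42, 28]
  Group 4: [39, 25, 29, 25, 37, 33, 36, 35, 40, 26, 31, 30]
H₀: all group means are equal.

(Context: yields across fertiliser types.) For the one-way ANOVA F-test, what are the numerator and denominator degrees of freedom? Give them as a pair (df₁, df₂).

k = 4 groups, N = 43 total
df = (k−1, N−k) = (4−1, 43−4) = (3, 39)

degrees of freedom = [3, 39]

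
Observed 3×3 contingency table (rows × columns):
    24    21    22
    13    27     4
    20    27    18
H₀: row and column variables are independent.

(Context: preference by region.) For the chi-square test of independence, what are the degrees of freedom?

df = (r−1)(c−1) = (3−1)·(3−1) = 4

degrees of freedom = 4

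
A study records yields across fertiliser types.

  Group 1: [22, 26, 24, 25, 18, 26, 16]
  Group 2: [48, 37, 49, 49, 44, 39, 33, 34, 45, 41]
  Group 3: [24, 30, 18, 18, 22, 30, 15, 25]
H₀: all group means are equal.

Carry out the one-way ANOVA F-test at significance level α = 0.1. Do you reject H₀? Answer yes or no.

Group means [22.43, 41.90, 22.75], grand mean 30.320
SSB = Σnᵢ(x̄ᵢ−x̄)² = 2235.326; SSW = ΣΣ(x−x̄ᵢ)² = 640.114
MSB = 2235.326/2 = 1117.6629; MSW = 640.114/22 = 29.0961
F = MSB/MSW = 38.4128
df = (2, 22)
p-value (upper-tail) = 0.00000
At α=0.1: p < α → reject H₀

reject H₀: yes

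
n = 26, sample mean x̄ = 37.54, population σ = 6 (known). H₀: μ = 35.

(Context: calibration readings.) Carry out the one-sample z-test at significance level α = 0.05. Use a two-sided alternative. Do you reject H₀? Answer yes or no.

SE = σ/√n = 6/√26 = 1.1767
z = (x̄−μ₀)/SE = (37.54−35)/1.1767 = 2.1586
p-value (two-sided) = 0.03088
At α=0.05: p < α → reject H₀

reject H₀: yes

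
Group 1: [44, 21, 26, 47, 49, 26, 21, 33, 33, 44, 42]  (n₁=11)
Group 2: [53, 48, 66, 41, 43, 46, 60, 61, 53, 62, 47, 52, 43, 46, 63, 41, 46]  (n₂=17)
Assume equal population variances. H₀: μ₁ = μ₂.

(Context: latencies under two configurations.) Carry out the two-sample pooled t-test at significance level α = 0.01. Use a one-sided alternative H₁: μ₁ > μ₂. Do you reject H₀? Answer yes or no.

reject H₀: no

x̄₁=35.091, s₁=10.549, n₁=11
x̄₂=51.235, s₂=8.318, n₂=17
s_p² = [10·10.549² + 16·8.318²]/26 = 85.3834
SE = √(s_p²·(1/11+1/17)) = 3.5756
t = (35.091−51.235)/3.5756 = -4.5152
df = 26
p-value (one-sided, H₁ greater) = 0.99994
At α=0.01: p ≥ α → fail to reject H₀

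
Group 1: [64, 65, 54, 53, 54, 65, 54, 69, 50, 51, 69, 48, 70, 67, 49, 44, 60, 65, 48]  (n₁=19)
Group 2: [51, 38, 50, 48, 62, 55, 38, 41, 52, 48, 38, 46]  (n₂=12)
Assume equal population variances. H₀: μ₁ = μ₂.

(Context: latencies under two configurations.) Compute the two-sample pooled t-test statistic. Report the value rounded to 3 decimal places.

x̄₁=57.842, s₁=8.552, n₁=19
x̄₂=47.250, s₂=7.509, n₂=12
s_p² = [18·8.552² + 11·7.509²]/29 = 66.7854
SE = √(s_p²·(1/19+1/12)) = 3.0134
t = (57.842−47.250)/3.0134 = 3.5150
df = 29

test statistic = 3.515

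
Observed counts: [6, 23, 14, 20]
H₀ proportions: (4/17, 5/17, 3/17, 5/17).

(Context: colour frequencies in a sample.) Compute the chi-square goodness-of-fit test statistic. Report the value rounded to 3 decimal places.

test statistic = 7.195

n = 63; E_i = n·p_i = [14.82, 18.53, 11.12, 18.53]
χ² = (6−14.82)²/14.82 + (23−18.53)²/18.53 + (14−11.12)²/11.12 + (20−18.53)²/18.53 = 7.1947
df = 3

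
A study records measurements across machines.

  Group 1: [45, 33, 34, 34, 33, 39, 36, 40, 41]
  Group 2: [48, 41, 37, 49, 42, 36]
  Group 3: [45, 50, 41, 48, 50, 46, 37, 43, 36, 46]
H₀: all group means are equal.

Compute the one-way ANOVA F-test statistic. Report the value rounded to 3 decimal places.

Group means [37.22, 42.17, 44.20], grand mean 41.200
SSB = Σnᵢ(x̄ᵢ−x̄)² = 238.011; SSW = ΣΣ(x−x̄ᵢ)² = 509.989
MSB = 238.011/2 = 119.0056; MSW = 509.989/22 = 23.1813
F = MSB/MSW = 5.1337
df = (2, 22)

test statistic = 5.134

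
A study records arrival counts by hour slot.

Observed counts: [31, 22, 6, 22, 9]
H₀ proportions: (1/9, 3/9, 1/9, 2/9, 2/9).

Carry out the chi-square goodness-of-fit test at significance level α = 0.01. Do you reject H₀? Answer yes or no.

n = 90; E_i = n·p_i = [10.00, 30.00, 10.00, 20.00, 20.00]
χ² = (31−10.00)²/10.00 + (22−30.00)²/30.00 + (6−10.00)²/10.00 + (22−20.00)²/20.00 + (9−20.00)²/20.00 = 54.0833
df = 4
p-value (upper-tail) = 0.00000
At α=0.01: p < α → reject H₀

reject H₀: yes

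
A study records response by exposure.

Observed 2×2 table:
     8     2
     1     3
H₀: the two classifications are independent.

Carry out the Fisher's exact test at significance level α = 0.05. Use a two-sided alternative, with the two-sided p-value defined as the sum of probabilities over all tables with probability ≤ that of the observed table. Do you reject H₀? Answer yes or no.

Margins: r₁=10, r₂=4, c₁=9, c₂=5, n=14
p_obs = C(10,8)·C(4,1)/C(14,9); sum pmf over tables with pmf ≤ p_obs
p-value (two-sided) = 0.09491
At α=0.05: p ≥ α → fail to reject H₀

reject H₀: no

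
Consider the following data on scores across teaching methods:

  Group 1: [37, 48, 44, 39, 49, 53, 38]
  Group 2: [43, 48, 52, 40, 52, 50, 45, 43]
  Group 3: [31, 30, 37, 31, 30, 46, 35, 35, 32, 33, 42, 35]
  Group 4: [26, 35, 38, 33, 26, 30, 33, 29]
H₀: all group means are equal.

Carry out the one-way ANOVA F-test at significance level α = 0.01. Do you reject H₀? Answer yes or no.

Group means [44.00, 46.62, 34.75, 31.25], grand mean 38.514
SSB = Σnᵢ(x̄ᵢ−x̄)² = 1329.118; SSW = ΣΣ(x−x̄ᵢ)² = 771.625
MSB = 1329.118/3 = 443.0393; MSW = 771.625/31 = 24.8911
F = MSB/MSW = 17.7991
df = (3, 31)
p-value (upper-tail) = 0.00000
At α=0.01: p < α → reject H₀

reject H₀: yes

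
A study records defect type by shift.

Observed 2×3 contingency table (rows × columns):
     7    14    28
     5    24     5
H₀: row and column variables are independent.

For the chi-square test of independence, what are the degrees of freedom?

degrees of freedom = 2

df = (r−1)(c−1) = (2−1)·(3−1) = 2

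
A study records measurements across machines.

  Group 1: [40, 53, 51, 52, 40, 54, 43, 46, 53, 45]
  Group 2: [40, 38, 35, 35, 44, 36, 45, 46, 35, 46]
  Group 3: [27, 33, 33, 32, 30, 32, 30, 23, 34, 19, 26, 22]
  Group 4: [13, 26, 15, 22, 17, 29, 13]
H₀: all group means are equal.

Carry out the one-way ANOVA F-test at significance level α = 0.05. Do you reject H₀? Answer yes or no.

reject H₀: yes

Group means [47.70, 40.00, 28.42, 19.29], grand mean 34.692
SSB = Σnᵢ(x̄ᵢ−x̄)² = 4107.862; SSW = ΣΣ(x−x̄ᵢ)² = 1004.445
MSB = 4107.862/3 = 1369.2875; MSW = 1004.445/35 = 28.6984
F = MSB/MSW = 47.7130
df = (3, 35)
p-value (upper-tail) = 0.00000
At α=0.05: p < α → reject H₀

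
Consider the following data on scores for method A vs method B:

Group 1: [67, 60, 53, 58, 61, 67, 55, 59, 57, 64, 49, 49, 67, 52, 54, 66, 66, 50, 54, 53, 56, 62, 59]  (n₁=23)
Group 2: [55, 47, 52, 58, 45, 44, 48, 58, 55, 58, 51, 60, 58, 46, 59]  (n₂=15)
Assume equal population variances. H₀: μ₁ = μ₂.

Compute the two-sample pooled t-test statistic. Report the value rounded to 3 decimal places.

x̄₁=58.174, s₁=6.013, n₁=23
x̄₂=52.933, s₂=5.688, n₂=15
s_p² = [22·6.013² + 14·5.688²]/36 = 34.6733
SE = √(s_p²·(1/23+1/15)) = 1.9542
t = (58.174−52.933)/1.9542 = 2.6816
df = 36

test statistic = 2.682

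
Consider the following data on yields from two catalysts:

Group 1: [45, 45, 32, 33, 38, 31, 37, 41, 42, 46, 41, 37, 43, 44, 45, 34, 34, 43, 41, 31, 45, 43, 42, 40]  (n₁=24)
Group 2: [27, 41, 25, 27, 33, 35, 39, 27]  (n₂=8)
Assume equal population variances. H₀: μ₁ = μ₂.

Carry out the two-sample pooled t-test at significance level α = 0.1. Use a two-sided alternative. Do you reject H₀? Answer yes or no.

reject H₀: yes

x̄₁=39.708, s₁=4.921, n₁=24
x̄₂=31.750, s₂=6.135, n₂=8
s_p² = [23·4.921² + 7·6.135²]/30 = 27.3486
SE = √(s_p²·(1/24+1/8)) = 2.1350
t = (39.708−31.750)/2.1350 = 3.7276
df = 30
p-value (two-sided) = 0.00080
At α=0.1: p < α → reject H₀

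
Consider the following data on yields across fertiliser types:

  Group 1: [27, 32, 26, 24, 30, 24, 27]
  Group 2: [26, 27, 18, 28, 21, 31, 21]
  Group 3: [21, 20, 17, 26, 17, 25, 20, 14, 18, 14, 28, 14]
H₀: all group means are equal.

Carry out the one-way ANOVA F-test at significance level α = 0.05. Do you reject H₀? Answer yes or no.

reject H₀: yes

Group means [27.14, 24.57, 19.50], grand mean 22.923
SSB = Σnᵢ(x̄ᵢ−x̄)² = 284.275; SSW = ΣΣ(x−x̄ᵢ)² = 435.571
MSB = 284.275/2 = 142.1374; MSW = 435.571/23 = 18.9379
F = MSB/MSW = 7.5054
df = (2, 23)
p-value (upper-tail) = 0.00310
At α=0.05: p < α → reject H₀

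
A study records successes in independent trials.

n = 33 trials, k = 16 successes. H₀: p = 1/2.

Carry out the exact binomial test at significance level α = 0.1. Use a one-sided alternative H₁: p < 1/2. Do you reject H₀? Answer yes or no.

Exact binomial: n=33, k=16, p₀=1/2=0.5000
P(X≤16) from Σ C(n,i)·p₀^i·(1−p₀)^(n−i)
p-value (one-sided, H₁ less) = 0.50000
At α=0.1: p ≥ α → fail to reject H₀

reject H₀: no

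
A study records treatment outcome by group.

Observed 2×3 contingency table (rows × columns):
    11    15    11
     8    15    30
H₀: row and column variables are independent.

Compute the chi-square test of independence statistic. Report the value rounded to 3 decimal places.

Row totals [37, 53], col totals [19, 30, 41], n=90
χ² = (11−7.81)²/7.81 + (15−12.33)²/12.33 + (11−16.86)²/16.86 + (8−11.19)²/11.19 + (15−17.67)²/17.67 + (30−24.14)²/24.14 = 6.6441
df = 2

test statistic = 6.644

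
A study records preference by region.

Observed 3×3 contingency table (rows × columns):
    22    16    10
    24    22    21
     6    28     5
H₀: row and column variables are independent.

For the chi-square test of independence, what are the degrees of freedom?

df = (r−1)(c−1) = (3−1)·(3−1) = 4

degrees of freedom = 4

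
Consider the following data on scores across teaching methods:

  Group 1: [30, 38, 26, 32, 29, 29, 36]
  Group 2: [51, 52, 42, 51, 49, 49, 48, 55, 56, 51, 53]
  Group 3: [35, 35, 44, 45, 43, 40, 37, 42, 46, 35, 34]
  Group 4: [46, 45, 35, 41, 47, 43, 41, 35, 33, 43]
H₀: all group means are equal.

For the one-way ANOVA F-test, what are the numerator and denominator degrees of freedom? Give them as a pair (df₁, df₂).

degrees of freedom = [3, 35]

k = 4 groups, N = 39 total
df = (k−1, N−k) = (4−1, 39−4) = (3, 35)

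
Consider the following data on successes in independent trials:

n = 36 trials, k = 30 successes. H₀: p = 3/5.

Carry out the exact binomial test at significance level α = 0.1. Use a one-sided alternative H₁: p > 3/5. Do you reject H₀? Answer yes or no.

reject H₀: yes

Exact binomial: n=36, k=30, p₀=3/5=0.6000
P(X≥30) from Σ C(n,i)·p₀^i·(1−p₀)^(n−i)
p-value (one-sided, H₁ greater) = 0.00242
At α=0.1: p < α → reject H₀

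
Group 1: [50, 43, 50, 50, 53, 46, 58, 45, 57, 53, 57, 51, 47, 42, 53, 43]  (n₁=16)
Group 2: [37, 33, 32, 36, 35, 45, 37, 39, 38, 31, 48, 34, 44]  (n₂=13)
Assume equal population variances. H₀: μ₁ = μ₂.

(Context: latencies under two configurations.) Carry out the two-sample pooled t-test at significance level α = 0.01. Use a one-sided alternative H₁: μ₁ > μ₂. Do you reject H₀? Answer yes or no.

x̄₁=49.875, s₁=5.175, n₁=16
x̄₂=37.615, s₂=5.205, n₂=13
s_p² = [15·5.175² + 12·5.205²]/27 = 26.9195
SE = √(s_p²·(1/16+1/13)) = 1.9373
t = (49.875−37.615)/1.9373 = 6.3281
df = 27
p-value (one-sided, H₁ greater) = 0.00000
At α=0.01: p < α → reject H₀

reject H₀: yes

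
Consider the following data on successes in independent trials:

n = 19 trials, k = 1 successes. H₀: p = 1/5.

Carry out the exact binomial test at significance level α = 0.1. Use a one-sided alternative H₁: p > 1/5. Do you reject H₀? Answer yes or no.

Exact binomial: n=19, k=1, p₀=1/5=0.2000
P(X≥1) from Σ C(n,i)·p₀^i·(1−p₀)^(n−i)
p-value (one-sided, H₁ greater) = 0.98559
At α=0.1: p ≥ α → fail to reject H₀

reject H₀: no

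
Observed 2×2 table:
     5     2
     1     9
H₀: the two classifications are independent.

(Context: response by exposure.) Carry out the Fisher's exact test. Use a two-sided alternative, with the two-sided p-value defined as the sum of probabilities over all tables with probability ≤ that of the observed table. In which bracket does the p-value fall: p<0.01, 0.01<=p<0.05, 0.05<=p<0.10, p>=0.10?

Margins: r₁=7, r₂=10, c₁=6, c₂=11, n=17
p_obs = C(7,5)·C(10,1)/C(17,6); sum pmf over tables with pmf ≤ p_obs
p-value (two-sided) = 0.03450
→ bracket: 0.01<=p<0.05

p-value bracket: 0.01<=p<0.05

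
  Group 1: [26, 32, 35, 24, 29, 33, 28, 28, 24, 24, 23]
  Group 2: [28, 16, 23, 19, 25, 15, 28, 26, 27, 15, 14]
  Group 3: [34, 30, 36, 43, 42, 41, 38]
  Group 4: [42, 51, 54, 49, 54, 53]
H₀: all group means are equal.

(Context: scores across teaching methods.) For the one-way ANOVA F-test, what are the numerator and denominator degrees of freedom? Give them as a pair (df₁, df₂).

degrees of freedom = [3, 31]

k = 4 groups, N = 35 total
df = (k−1, N−k) = (4−1, 35−4) = (3, 31)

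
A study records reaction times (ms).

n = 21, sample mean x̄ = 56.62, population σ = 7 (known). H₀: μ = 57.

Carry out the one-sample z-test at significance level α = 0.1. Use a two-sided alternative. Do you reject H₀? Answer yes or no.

reject H₀: no

SE = σ/√n = 7/√21 = 1.5275
z = (x̄−μ₀)/SE = (56.62−57)/1.5275 = -0.2488
p-value (two-sided) = 0.80354
At α=0.1: p ≥ α → fail to reject H₀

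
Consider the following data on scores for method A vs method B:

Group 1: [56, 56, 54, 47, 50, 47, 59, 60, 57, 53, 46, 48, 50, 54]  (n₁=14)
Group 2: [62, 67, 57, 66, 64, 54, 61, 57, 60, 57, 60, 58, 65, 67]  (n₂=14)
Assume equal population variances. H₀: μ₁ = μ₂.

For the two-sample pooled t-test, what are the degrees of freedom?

degrees of freedom = 26

df = n₁ + n₂ − 2 = 14 + 14 − 2 = 26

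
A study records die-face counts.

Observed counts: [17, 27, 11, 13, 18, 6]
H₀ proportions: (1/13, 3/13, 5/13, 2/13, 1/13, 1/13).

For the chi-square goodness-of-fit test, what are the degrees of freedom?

df = k − 1 = 6 − 1 = 5

degrees of freedom = 5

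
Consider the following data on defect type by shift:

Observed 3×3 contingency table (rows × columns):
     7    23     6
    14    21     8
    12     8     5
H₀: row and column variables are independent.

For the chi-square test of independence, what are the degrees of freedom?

degrees of freedom = 4

df = (r−1)(c−1) = (3−1)·(3−1) = 4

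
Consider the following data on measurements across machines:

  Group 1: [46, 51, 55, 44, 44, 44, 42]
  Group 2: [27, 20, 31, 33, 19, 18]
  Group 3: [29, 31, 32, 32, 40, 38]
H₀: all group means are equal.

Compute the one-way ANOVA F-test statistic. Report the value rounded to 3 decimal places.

Group means [46.57, 24.67, 33.67], grand mean 35.579
SSB = Σnᵢ(x̄ᵢ−x̄)² = 1582.251; SSW = ΣΣ(x−x̄ᵢ)² = 438.381
MSB = 1582.251/2 = 791.1253; MSW = 438.381/16 = 27.3988
F = MSB/MSW = 28.8744
df = (2, 16)

test statistic = 28.874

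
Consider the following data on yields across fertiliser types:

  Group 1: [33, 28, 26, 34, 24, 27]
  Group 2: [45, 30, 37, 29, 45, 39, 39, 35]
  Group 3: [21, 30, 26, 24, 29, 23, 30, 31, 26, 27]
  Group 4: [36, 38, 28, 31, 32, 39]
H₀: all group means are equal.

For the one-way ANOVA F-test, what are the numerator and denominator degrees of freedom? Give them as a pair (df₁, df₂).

k = 4 groups, N = 30 total
df = (k−1, N−k) = (4−1, 30−4) = (3, 26)

degrees of freedom = [3, 26]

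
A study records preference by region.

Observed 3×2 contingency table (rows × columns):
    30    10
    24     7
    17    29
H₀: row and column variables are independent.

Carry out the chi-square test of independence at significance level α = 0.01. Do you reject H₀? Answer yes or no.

Row totals [40, 31, 46], col totals [71, 46], n=117
χ² = (30−24.27)²/24.27 + (10−15.73)²/15.73 + (24−18.81)²/18.81 + (7−12.19)²/12.19 + (17−27.91)²/27.91 + (29−18.09)²/18.09 = 17.9298
df = 2
p-value (upper-tail) = 0.00013
At α=0.01: p < α → reject H₀

reject H₀: yes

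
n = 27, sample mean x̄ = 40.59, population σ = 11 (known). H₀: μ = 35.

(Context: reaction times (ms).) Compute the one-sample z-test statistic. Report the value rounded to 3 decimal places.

SE = σ/√n = 11/√27 = 2.1170
z = (x̄−μ₀)/SE = (40.59−35)/2.1170 = 2.6406

test statistic = 2.641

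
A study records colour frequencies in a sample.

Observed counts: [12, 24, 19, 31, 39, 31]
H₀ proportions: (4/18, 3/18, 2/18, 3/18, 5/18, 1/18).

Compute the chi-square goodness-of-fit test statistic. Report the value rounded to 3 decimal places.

n = 156; E_i = n·p_i = [34.67, 26.00, 17.33, 26.00, 43.33, 8.67]
χ² = (12−34.67)²/34.67 + (24−26.00)²/26.00 + (19−17.33)²/17.33 + (31−26.00)²/26.00 + (39−43.33)²/43.33 + (31−8.67)²/8.67 = 74.0808
df = 5

test statistic = 74.081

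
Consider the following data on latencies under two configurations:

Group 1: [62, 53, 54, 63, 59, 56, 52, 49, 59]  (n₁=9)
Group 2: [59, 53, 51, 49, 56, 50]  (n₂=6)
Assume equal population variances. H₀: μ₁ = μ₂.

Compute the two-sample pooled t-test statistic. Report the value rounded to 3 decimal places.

x̄₁=56.333, s₁=4.743, n₁=9
x̄₂=53.000, s₂=3.847, n₂=6
s_p² = [8·4.743² + 5·3.847²]/13 = 19.5385
SE = √(s_p²·(1/9+1/6)) = 2.3297
t = (56.333−53.000)/2.3297 = 1.4308
df = 13

test statistic = 1.431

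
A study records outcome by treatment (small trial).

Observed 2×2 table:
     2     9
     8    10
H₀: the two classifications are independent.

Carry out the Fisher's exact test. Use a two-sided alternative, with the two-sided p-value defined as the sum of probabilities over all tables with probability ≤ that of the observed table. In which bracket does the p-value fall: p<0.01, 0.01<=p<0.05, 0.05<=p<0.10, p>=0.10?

Margins: r₁=11, r₂=18, c₁=10, c₂=19, n=29
p_obs = C(11,2)·C(18,8)/C(29,10); sum pmf over tables with pmf ≤ p_obs
p-value (two-sided) = 0.23437
→ bracket: p>=0.10

p-value bracket: p>=0.10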